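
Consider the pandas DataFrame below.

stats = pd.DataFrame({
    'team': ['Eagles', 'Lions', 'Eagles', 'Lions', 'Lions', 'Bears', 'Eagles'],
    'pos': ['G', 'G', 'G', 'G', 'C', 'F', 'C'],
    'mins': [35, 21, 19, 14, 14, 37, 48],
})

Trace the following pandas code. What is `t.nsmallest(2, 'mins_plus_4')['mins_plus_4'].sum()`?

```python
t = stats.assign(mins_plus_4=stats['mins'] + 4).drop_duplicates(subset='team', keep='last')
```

59

add column mins_plus_4 = stats['mins'] + 4:
     team pos  mins  mins_plus_4
0  Eagles   G    35           39
1   Lions   G    21           25
2  Eagles   G    19           23
3   Lions   G    14           18
4   Lions   C    14           18
5   Bears   F    37           41
6  Eagles   C    48           52
drop duplicate team (keep=last):
     team pos  mins  mins_plus_4
4   Lions   C    14           18
5   Bears   F    37           41
6  Eagles   C    48           52
take 2 rows with smallest mins_plus_4:
    team pos  mins  mins_plus_4
4  Lions   C    14           18
5  Bears   F    37           41
So sum() = 59.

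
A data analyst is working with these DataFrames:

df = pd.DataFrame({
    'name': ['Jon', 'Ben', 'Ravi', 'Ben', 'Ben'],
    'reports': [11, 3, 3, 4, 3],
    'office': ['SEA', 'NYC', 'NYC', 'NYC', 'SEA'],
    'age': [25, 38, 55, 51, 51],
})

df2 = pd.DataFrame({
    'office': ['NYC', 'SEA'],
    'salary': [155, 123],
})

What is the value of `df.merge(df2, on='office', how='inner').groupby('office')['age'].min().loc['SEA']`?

merge on 'office' (how='inner') → 5 rows:
   name  reports office  age  salary
0   Jon       11    SEA   25     123
1   Ben        3    NYC   38     155
2  Ravi        3    NYC   55     155
3   Ben        4    NYC   51     155
4   Ben        3    SEA   51     123
group by office, min of age:
office
NYC    38
SEA    25
Name: age, dtype: int64

25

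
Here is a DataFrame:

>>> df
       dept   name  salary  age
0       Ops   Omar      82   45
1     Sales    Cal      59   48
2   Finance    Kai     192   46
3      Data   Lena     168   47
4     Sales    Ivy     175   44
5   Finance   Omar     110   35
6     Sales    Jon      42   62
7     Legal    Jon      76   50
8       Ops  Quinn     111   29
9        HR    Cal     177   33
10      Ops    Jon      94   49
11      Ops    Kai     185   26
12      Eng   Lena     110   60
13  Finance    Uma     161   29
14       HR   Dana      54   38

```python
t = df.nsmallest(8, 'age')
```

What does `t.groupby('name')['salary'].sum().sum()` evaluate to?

take 8 rows with smallest age:
       dept   name  salary  age
11      Ops    Kai     185   26
8       Ops  Quinn     111   29
13  Finance    Uma     161   29
9        HR    Cal     177   33
5   Finance   Omar     110   35
14       HR   Dana      54   38
4     Sales    Ivy     175   44
0       Ops   Omar      82   45
group by name, sum of salary:
name
Cal      177
Dana      54
Ivy      175
Kai      185
Omar     192
Quinn    111
Uma      161
Name: salary, dtype: int64
Hence 1055.

1055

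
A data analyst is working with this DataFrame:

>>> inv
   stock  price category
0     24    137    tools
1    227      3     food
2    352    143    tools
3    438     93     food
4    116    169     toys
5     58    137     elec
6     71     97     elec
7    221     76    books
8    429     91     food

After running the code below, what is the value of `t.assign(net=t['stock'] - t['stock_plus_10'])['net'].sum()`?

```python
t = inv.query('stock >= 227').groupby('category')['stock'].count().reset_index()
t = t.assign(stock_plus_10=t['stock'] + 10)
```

-20

filter rows where stock >= 227:
   stock  price category
1    227      3     food
2    352    143    tools
3    438     93     food
8    429     91     food
group by category, count of stock:
category
food     3
tools    1
Name: stock, dtype: int64
reset_index():
  category  stock
0     food      3
1    tools      1
add column stock_plus_10 = t['stock'] + 10:
  category  stock  stock_plus_10
0     food      3             13
1    tools      1             11
add column net = t['stock'] - t['stock_plus_10']:
  category  stock  stock_plus_10  net
0     food      3             13  -10
1    tools      1             11  -10
Finally, sum of column 'net' = -20.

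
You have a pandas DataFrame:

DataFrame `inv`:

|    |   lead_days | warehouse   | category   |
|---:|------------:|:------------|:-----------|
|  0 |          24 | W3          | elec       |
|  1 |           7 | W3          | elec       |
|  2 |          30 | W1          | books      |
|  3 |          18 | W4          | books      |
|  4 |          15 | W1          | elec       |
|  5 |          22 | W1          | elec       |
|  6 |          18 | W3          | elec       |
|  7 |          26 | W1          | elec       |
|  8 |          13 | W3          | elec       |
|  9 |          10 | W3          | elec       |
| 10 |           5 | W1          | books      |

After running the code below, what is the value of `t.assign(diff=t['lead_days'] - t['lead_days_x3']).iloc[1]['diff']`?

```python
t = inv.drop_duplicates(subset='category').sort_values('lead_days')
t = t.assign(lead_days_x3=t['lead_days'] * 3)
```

drop duplicate category (keep=first):
   lead_days warehouse category
0         24        W3     elec
2         30        W1    books
sort by lead_days:
   lead_days warehouse category
0         24        W3     elec
2         30        W1    books
add column lead_days_x3 = t['lead_days'] * 3:
   lead_days warehouse category  lead_days_x3
0         24        W3     elec            72
2         30        W1    books            90
add column diff = t['lead_days'] - t['lead_days_x3']:
   lead_days warehouse category  lead_days_x3  diff
0         24        W3     elec            72   -48
2         30        W1    books            90   -60
value at position 1, column 'diff' → -60

-60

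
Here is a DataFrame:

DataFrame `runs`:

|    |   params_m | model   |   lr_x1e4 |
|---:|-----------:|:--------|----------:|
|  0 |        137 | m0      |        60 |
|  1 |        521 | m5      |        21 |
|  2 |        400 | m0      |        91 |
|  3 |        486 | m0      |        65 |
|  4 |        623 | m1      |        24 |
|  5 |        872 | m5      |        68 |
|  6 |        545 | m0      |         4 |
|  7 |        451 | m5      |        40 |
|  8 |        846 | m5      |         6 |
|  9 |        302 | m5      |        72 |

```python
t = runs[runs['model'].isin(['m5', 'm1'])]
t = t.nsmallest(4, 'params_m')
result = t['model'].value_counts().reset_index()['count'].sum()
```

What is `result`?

filter rows where model in ['m5', 'm1']:
   params_m model  lr_x1e4
1       521    m5       21
4       623    m1       24
5       872    m5       68
7       451    m5       40
8       846    m5        6
9       302    m5       72
take 4 rows with smallest params_m:
   params_m model  lr_x1e4
9       302    m5       72
7       451    m5       40
1       521    m5       21
4       623    m1       24
value_counts of model:
model
m5    3
m1    1
Name: count, dtype: int64
reset_index():
  model  count
0    m5      3
1    m1      1

4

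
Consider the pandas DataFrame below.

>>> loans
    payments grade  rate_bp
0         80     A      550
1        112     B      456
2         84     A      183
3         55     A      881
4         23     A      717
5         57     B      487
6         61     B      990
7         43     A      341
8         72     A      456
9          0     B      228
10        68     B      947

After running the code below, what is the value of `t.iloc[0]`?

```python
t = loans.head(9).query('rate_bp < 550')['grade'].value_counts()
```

take first 9 rows:
   payments grade  rate_bp
0        80     A      550
1       112     B      456
2        84     A      183
3        55     A      881
4        23     A      717
5        57     B      487
6        61     B      990
7        43     A      341
8        72     A      456
filter rows where rate_bp < 550:
   payments grade  rate_bp
1       112     B      456
2        84     A      183
5        57     B      487
7        43     A      341
8        72     A      456
value_counts of grade:
grade
A    3
B    2
Name: count, dtype: int64
Finally, value at position 0 = 3.

3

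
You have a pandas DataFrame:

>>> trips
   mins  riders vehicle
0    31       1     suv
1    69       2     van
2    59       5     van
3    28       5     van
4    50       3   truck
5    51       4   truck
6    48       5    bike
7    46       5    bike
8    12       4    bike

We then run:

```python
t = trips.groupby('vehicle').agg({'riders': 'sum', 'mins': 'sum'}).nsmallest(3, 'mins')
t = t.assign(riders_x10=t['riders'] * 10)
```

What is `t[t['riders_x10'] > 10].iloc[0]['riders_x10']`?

70

group by vehicle: sum(riders), sum(mins):
         riders  mins
vehicle              
bike         14   106
suv           1    31
truck         7   101
van          12   156
take 3 rows with smallest mins:
         riders  mins
vehicle              
suv           1    31
truck         7   101
bike         14   106
add column riders_x10 = t['riders'] * 10:
         riders  mins  riders_x10
vehicle                          
suv           1    31          10
truck         7   101          70
bike         14   106         140
filter rows where riders_x10 > 10:
         riders  mins  riders_x10
vehicle                          
truck         7   101          70
bike         14   106         140
Then the value at position 0, column 'riders_x10': 70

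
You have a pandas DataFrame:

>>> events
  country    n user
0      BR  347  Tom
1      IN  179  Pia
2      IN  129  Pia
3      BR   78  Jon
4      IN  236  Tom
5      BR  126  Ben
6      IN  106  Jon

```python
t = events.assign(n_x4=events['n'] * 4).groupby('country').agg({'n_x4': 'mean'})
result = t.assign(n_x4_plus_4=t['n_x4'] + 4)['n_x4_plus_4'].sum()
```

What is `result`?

1392.66666667

add column n_x4 = events['n'] * 4:
  country    n user  n_x4
0      BR  347  Tom  1388
1      IN  179  Pia   716
2      IN  129  Pia   516
3      BR   78  Jon   312
4      IN  236  Tom   944
5      BR  126  Ben   504
6      IN  106  Jon   424
group by country, mean of n_x4:
               n_x4
country            
BR       734.666667
IN       650.000000
add column n_x4_plus_4 = t['n_x4'] + 4:
               n_x4  n_x4_plus_4
country                         
BR       734.666667   738.666667
IN       650.000000   654.000000
The sum of column 'n_x4_plus_4' is 1392.66666667.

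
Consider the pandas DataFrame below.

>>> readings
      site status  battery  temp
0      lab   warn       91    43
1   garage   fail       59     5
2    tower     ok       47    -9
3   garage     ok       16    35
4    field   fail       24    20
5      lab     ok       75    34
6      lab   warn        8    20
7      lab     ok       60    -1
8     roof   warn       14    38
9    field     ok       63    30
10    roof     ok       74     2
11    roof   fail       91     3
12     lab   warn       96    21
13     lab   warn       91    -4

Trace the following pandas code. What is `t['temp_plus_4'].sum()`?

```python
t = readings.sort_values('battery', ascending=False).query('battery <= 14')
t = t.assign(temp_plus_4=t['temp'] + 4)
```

66

sort by battery descending:
      site status  battery  temp
12     lab   warn       96    21
0      lab   warn       91    43
11    roof   fail       91     3
13     lab   warn       91    -4
5      lab     ok       75    34
10    roof     ok       74     2
9    field     ok       63    30
7      lab     ok       60    -1
1   garage   fail       59     5
2    tower     ok       47    -9
4    field   fail       24    20
3   garage     ok       16    35
8     roof   warn       14    38
6      lab   warn        8    20
filter rows where battery <= 14:
   site status  battery  temp
8  roof   warn       14    38
6   lab   warn        8    20
add column temp_plus_4 = t['temp'] + 4:
   site status  battery  temp  temp_plus_4
8  roof   warn       14    38           42
6   lab   warn        8    20           24
Hence 66.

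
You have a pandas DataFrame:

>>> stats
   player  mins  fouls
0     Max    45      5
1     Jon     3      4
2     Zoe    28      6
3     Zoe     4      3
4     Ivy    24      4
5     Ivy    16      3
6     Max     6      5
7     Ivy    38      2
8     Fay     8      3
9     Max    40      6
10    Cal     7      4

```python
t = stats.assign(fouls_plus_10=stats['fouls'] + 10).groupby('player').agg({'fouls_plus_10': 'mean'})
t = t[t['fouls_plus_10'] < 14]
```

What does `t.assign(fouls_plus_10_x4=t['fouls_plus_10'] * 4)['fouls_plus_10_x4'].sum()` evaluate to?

add column fouls_plus_10 = stats['fouls'] + 10:
   player  mins  fouls  fouls_plus_10
0     Max    45      5             15
1     Jon     3      4             14
2     Zoe    28      6             16
3     Zoe     4      3             13
4     Ivy    24      4             14
5     Ivy    16      3             13
6     Max     6      5             15
7     Ivy    38      2             12
8     Fay     8      3             13
9     Max    40      6             16
10    Cal     7      4             14
group by player, mean of fouls_plus_10:
        fouls_plus_10
player               
Cal         14.000000
Fay         13.000000
Ivy         13.000000
Jon         14.000000
Max         15.333333
Zoe         14.500000
filter rows where fouls_plus_10 < 14:
        fouls_plus_10
player               
Fay              13.0
Ivy              13.0
add column fouls_plus_10_x4 = t['fouls_plus_10'] * 4:
        fouls_plus_10  fouls_plus_10_x4
player                                 
Fay              13.0              52.0
Ivy              13.0              52.0

104.0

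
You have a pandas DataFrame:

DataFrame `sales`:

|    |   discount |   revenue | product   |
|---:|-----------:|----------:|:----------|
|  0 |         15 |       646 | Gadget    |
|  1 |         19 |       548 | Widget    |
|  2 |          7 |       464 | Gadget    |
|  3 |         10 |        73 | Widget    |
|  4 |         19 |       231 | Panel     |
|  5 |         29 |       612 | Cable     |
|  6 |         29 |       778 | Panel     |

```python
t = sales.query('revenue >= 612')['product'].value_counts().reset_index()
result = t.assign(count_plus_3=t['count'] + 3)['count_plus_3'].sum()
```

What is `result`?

12

filter rows where revenue >= 612:
   discount  revenue product
0        15      646  Gadget
5        29      612   Cable
6        29      778   Panel
value_counts of product:
product
Gadget    1
Cable     1
Panel     1
Name: count, dtype: int64
reset_index():
  product  count
0  Gadget      1
1   Cable      1
2   Panel      1
add column count_plus_3 = t['count'] + 3:
  product  count  count_plus_3
0  Gadget      1             4
1   Cable      1             4
2   Panel      1             4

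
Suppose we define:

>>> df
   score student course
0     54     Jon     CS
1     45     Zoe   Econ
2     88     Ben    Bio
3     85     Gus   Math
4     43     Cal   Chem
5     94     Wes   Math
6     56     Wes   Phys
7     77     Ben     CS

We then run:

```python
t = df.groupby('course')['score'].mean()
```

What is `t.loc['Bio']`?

88.0

group by course, mean of score:
course
Bio     88.0
CS      65.5
Chem    43.0
Econ    45.0
Math    89.5
Phys    56.0
Name: score, dtype: float64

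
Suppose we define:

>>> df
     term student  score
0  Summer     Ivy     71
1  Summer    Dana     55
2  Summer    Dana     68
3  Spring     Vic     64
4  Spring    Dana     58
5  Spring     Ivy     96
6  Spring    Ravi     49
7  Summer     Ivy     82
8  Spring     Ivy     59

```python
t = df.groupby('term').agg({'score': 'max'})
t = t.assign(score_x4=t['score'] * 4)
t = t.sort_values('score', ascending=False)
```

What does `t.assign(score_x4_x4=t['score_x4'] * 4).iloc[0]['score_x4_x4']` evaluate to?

group by term, max of score:
        score
term         
Spring     96
Summer     82
add column score_x4 = t['score'] * 4:
        score  score_x4
term                   
Spring     96       384
Summer     82       328
sort by score descending:
        score  score_x4
term                   
Spring     96       384
Summer     82       328
add column score_x4_x4 = t['score_x4'] * 4:
        score  score_x4  score_x4_x4
term                                
Spring     96       384         1536
Summer     82       328         1312

1536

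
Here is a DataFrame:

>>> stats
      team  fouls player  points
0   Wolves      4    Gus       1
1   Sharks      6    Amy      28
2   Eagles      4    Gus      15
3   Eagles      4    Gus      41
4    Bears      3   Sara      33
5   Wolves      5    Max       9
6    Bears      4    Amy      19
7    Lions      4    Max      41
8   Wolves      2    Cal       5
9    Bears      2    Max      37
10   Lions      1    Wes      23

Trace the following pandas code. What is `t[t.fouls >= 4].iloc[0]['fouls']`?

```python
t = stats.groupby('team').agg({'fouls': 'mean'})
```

group by team, mean of fouls:
           fouls
team            
Bears   3.000000
Eagles  4.000000
Lions   2.500000
Sharks  6.000000
Wolves  3.666667
filter rows where fouls >= 4:
        fouls
team         
Eagles    4.0
Sharks    6.0
Hence 4.0.

4.0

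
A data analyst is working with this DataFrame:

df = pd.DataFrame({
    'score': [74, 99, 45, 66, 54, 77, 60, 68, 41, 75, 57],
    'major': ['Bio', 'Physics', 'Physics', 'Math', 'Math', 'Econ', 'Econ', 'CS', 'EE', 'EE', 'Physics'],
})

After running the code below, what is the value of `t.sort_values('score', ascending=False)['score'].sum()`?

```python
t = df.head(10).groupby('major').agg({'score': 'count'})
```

10

take first 10 rows:
   score    major
0     74      Bio
1     99  Physics
2     45  Physics
3     66     Math
4     54     Math
5     77     Econ
6     60     Econ
7     68       CS
8     41       EE
9     75       EE
group by major, count of score:
         score
major         
Bio          1
CS           1
EE           2
Econ         2
Math         2
Physics      2
sort by score descending:
         score
major         
EE           2
Econ         2
Math         2
Physics      2
Bio          1
CS           1
Hence 10.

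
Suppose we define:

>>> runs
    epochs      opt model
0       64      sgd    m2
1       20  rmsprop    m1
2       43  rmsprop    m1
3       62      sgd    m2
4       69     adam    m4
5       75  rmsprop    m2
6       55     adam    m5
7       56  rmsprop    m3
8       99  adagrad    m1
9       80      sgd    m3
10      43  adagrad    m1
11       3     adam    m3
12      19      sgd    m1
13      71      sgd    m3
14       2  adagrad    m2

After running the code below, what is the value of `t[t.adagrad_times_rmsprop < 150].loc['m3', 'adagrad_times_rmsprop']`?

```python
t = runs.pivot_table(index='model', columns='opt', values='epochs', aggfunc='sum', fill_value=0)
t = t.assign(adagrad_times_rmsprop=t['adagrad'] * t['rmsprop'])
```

0

pivot: rows=model, cols=opt, sum(epochs):
opt    adagrad  adam  rmsprop  sgd
model                             
m1         142     0       63   19
m2           2     0       75  126
m3           0     3       56  151
m4           0    69        0    0
m5           0    55        0    0
add column adagrad_times_rmsprop = t['adagrad'] * t['rmsprop']:
opt    adagrad  adam  rmsprop  sgd  adagrad_times_rmsprop
model                                                    
m1         142     0       63   19                   8946
m2           2     0       75  126                    150
m3           0     3       56  151                      0
m4           0    69        0    0                      0
m5           0    55        0    0                      0
filter rows where adagrad_times_rmsprop < 150:
opt    adagrad  adam  rmsprop  sgd  adagrad_times_rmsprop
model                                                    
m3           0     3       56  151                      0
m4           0    69        0    0                      0
m5           0    55        0    0                      0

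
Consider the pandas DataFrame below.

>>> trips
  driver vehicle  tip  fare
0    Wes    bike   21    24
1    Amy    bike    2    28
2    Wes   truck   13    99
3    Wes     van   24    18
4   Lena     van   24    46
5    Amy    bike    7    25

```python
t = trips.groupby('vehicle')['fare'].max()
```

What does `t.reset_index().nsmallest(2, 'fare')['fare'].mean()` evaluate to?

37.0

group by vehicle, max of fare:
vehicle
bike     28
truck    99
van      46
Name: fare, dtype: int64
reset_index():
  vehicle  fare
0    bike    28
1   truck    99
2     van    46
take 2 rows with smallest fare:
  vehicle  fare
0    bike    28
2     van    46
Then the mean of column 'fare': 37.0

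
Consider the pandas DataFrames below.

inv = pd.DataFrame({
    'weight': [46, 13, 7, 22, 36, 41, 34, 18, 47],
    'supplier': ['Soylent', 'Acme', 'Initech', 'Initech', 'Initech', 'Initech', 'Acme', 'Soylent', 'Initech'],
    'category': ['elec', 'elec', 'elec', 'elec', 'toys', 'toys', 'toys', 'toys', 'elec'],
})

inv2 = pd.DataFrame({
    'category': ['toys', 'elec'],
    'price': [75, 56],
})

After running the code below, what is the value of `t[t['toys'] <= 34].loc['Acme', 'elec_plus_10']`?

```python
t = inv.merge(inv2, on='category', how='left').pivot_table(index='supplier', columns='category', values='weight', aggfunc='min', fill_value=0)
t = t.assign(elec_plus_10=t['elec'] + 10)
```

23

merge on 'category' (how='left') → 9 rows:
   weight supplier category  price
0      46  Soylent     elec     56
1      13     Acme     elec     56
2       7  Initech     elec     56
3      22  Initech     elec     56
4      36  Initech     toys     75
5      41  Initech     toys     75
6      34     Acme     toys     75
7      18  Soylent     toys     75
8      47  Initech     elec     56
pivot: rows=supplier, cols=category, min(weight):
category  elec  toys
supplier            
Acme        13    34
Initech      7    36
Soylent     46    18
add column elec_plus_10 = t['elec'] + 10:
category  elec  toys  elec_plus_10
supplier                          
Acme        13    34            23
Initech      7    36            17
Soylent     46    18            56
filter rows where toys <= 34:
category  elec  toys  elec_plus_10
supplier                          
Acme        13    34            23
Soylent     46    18            56
So loc['Acme', 'elec_plus_10'] = 23.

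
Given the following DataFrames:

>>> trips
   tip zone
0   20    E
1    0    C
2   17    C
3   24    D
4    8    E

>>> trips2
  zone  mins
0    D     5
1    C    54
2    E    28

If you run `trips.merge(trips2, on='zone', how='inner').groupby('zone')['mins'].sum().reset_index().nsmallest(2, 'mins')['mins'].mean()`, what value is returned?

merge on 'zone' (how='inner') → 5 rows:
   tip zone  mins
0   20    E    28
1    0    C    54
2   17    C    54
3   24    D     5
4    8    E    28
group by zone, sum of mins:
zone
C    108
D      5
E     56
Name: mins, dtype: int64
reset_index():
  zone  mins
0    C   108
1    D     5
2    E    56
take 2 rows with smallest mins:
  zone  mins
1    D     5
2    E    56
The mean of column 'mins' is 30.5.

30.5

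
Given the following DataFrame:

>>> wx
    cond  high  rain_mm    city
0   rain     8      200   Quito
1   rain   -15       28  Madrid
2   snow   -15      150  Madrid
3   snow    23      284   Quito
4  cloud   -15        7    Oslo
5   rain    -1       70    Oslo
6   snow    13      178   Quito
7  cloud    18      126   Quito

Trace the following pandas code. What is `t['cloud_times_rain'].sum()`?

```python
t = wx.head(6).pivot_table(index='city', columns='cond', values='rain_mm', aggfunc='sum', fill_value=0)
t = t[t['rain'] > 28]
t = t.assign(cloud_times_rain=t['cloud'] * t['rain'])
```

take first 6 rows:
    cond  high  rain_mm    city
0   rain     8      200   Quito
1   rain   -15       28  Madrid
2   snow   -15      150  Madrid
3   snow    23      284   Quito
4  cloud   -15        7    Oslo
5   rain    -1       70    Oslo
pivot: rows=city, cols=cond, sum(rain_mm):
cond    cloud  rain  snow
city                     
Madrid      0    28   150
Oslo        7    70     0
Quito       0   200   284
filter rows where rain > 28:
cond   cloud  rain  snow
city                    
Oslo       7    70     0
Quito      0   200   284
add column cloud_times_rain = t['cloud'] * t['rain']:
cond   cloud  rain  snow  cloud_times_rain
city                                      
Oslo       7    70     0               490
Quito      0   200   284                 0
The sum of column 'cloud_times_rain' is 490.

490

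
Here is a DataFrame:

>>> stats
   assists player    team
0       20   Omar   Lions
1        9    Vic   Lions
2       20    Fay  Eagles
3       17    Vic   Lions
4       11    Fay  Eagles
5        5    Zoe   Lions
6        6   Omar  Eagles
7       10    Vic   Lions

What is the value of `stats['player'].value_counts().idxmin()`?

Zoe

value_counts of player:
player
Vic     3
Omar    2
Fay     2
Zoe     1
Name: count, dtype: int64
Taking the label with the smallest value gives Zoe.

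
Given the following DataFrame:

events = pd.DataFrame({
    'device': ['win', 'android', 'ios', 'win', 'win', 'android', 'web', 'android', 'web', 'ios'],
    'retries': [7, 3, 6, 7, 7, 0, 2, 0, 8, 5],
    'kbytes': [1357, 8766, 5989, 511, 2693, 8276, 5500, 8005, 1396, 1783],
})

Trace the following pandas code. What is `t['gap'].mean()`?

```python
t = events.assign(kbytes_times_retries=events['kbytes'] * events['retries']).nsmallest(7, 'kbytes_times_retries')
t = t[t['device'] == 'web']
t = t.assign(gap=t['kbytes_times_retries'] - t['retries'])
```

add column kbytes_times_retries = events['kbytes'] * events['retries']:
    device  retries  kbytes  kbytes_times_retries
0      win        7    1357                  9499
1  android        3    8766                 26298
2      ios        6    5989                 35934
3      win        7     511                  3577
4      win        7    2693                 18851
5  android        0    8276                     0
6      web        2    5500                 11000
7  android        0    8005                     0
8      web        8    1396                 11168
9      ios        5    1783                  8915
take 7 rows with smallest kbytes_times_retries:
    device  retries  kbytes  kbytes_times_retries
5  android        0    8276                     0
7  android        0    8005                     0
3      win        7     511                  3577
9      ios        5    1783                  8915
0      win        7    1357                  9499
6      web        2    5500                 11000
8      web        8    1396                 11168
filter rows where device == 'web':
  device  retries  kbytes  kbytes_times_retries
6    web        2    5500                 11000
8    web        8    1396                 11168
add column gap = t['kbytes_times_retries'] - t['retries']:
  device  retries  kbytes  kbytes_times_retries    gap
6    web        2    5500                 11000  10998
8    web        8    1396                 11168  11160
The mean of column 'gap' is 11079.0.

11079.0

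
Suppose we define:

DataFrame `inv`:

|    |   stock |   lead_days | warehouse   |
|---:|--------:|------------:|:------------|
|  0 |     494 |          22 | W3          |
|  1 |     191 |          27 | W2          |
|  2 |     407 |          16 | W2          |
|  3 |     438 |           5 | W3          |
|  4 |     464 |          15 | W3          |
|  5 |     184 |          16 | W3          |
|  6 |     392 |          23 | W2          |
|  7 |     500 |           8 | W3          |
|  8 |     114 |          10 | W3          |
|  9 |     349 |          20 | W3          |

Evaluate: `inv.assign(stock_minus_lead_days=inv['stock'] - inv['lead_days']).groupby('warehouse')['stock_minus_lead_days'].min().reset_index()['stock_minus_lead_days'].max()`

add column stock_minus_lead_days = inv['stock'] - inv['lead_days']:
   stock  lead_days warehouse  stock_minus_lead_days
0    494         22        W3                    472
1    191         27        W2                    164
2    407         16        W2                    391
3    438          5        W3                    433
4    464         15        W3                    449
5    184         16        W3                    168
6    392         23        W2                    369
7    500          8        W3                    492
8    114         10        W3                    104
9    349         20        W3                    329
group by warehouse, min of stock_minus_lead_days:
warehouse
W2    164
W3    104
Name: stock_minus_lead_days, dtype: int64
reset_index():
  warehouse  stock_minus_lead_days
0        W2                    164
1        W3                    104
Reading off the max of column 'stock_minus_lead_days', we get 164.

164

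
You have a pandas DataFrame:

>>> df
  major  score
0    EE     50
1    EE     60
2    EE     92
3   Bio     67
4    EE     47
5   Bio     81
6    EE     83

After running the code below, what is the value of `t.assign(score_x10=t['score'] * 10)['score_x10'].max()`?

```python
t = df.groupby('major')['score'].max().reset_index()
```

group by major, max of score:
major
Bio    81
EE     92
Name: score, dtype: int64
reset_index():
  major  score
0   Bio     81
1    EE     92
add column score_x10 = t['score'] * 10:
  major  score  score_x10
0   Bio     81        810
1    EE     92        920
Reading off the max of column 'score_x10', we get 920.

920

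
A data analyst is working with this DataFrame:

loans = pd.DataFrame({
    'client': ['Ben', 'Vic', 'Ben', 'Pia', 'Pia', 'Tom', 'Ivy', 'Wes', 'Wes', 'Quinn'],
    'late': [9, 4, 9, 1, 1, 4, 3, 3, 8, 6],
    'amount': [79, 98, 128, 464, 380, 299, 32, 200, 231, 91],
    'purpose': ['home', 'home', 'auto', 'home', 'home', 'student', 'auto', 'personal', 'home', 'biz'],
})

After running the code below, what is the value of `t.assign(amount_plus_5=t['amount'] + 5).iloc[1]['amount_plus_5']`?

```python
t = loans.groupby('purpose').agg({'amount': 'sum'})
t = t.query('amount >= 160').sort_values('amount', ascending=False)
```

304

group by purpose, sum of amount:
          amount
purpose         
auto         160
biz           91
home        1252
personal     200
student      299
filter rows where amount >= 160:
          amount
purpose         
auto         160
home        1252
personal     200
student      299
sort by amount descending:
          amount
purpose         
home        1252
student      299
personal     200
auto         160
add column amount_plus_5 = t['amount'] + 5:
          amount  amount_plus_5
purpose                        
home        1252           1257
student      299            304
personal     200            205
auto         160            165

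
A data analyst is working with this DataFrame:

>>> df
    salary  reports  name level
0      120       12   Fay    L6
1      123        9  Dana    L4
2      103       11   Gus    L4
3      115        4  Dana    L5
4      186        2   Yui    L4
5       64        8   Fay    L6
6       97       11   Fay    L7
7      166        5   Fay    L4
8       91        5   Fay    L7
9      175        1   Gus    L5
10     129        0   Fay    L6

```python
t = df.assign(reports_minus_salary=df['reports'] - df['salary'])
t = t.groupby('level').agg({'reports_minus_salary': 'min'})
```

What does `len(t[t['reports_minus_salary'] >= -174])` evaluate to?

3

add column reports_minus_salary = df['reports'] - df['salary']:
    salary  reports  name level  reports_minus_salary
0      120       12   Fay    L6                  -108
1      123        9  Dana    L4                  -114
2      103       11   Gus    L4                   -92
3      115        4  Dana    L5                  -111
4      186        2   Yui    L4                  -184
5       64        8   Fay    L6                   -56
6       97       11   Fay    L7                   -86
7      166        5   Fay    L4                  -161
8       91        5   Fay    L7                   -86
9      175        1   Gus    L5                  -174
10     129        0   Fay    L6                  -129
group by level, min of reports_minus_salary:
       reports_minus_salary
level                      
L4                     -184
L5                     -174
L6                     -129
L7                      -86
filter rows where reports_minus_salary >= -174:
       reports_minus_salary
level                      
L5                     -174
L6                     -129
L7                      -86
number of rows → 3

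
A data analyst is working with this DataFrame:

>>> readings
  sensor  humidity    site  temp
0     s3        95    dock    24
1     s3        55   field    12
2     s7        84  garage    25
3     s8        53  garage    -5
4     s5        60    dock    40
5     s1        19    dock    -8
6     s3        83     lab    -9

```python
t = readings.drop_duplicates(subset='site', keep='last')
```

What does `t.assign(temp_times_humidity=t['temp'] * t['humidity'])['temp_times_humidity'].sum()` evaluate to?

-504

drop duplicate site (keep=last):
  sensor  humidity    site  temp
1     s3        55   field    12
3     s8        53  garage    -5
5     s1        19    dock    -8
6     s3        83     lab    -9
add column temp_times_humidity = t['temp'] * t['humidity']:
  sensor  humidity    site  temp  temp_times_humidity
1     s3        55   field    12                  660
3     s8        53  garage    -5                 -265
5     s1        19    dock    -8                 -152
6     s3        83     lab    -9                 -747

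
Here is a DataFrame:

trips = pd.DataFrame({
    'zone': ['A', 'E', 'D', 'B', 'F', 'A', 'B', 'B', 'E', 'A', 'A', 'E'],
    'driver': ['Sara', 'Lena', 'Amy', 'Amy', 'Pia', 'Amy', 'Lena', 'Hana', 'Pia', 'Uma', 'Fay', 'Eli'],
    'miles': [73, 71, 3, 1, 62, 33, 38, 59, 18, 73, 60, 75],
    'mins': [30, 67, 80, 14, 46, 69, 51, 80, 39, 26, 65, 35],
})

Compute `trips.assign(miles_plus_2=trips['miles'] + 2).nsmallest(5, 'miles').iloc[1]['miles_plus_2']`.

5

add column miles_plus_2 = trips['miles'] + 2:
   zone driver  miles  mins  miles_plus_2
0     A   Sara     73    30            75
1     E   Lena     71    67            73
2     D    Amy      3    80             5
3     B    Amy      1    14             3
4     F    Pia     62    46            64
5     A    Amy     33    69            35
6     B   Lena     38    51            40
7     B   Hana     59    80            61
8     E    Pia     18    39            20
9     A    Uma     73    26            75
10    A    Fay     60    65            62
11    E    Eli     75    35            77
take 5 rows with smallest miles:
  zone driver  miles  mins  miles_plus_2
3    B    Amy      1    14             3
2    D    Amy      3    80             5
8    E    Pia     18    39            20
5    A    Amy     33    69            35
6    B   Lena     38    51            40
Then the value at position 1, column 'miles_plus_2': 5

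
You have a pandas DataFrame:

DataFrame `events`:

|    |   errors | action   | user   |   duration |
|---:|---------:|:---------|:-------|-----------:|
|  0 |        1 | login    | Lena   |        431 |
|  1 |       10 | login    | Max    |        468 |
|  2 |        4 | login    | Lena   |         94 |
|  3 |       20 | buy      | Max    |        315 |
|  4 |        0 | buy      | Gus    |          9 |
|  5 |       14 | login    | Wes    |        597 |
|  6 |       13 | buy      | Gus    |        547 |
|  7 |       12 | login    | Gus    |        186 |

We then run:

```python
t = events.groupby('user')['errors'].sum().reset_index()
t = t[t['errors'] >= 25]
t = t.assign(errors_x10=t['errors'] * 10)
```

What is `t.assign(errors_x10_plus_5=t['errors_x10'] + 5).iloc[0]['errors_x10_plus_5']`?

group by user, sum of errors:
user
Gus     25
Lena     5
Max     30
Wes     14
Name: errors, dtype: int64
reset_index():
   user  errors
0   Gus      25
1  Lena       5
2   Max      30
3   Wes      14
filter rows where errors >= 25:
  user  errors
0  Gus      25
2  Max      30
add column errors_x10 = t['errors'] * 10:
  user  errors  errors_x10
0  Gus      25         250
2  Max      30         300
add column errors_x10_plus_5 = t['errors_x10'] + 5:
  user  errors  errors_x10  errors_x10_plus_5
0  Gus      25         250                255
2  Max      30         300                305

255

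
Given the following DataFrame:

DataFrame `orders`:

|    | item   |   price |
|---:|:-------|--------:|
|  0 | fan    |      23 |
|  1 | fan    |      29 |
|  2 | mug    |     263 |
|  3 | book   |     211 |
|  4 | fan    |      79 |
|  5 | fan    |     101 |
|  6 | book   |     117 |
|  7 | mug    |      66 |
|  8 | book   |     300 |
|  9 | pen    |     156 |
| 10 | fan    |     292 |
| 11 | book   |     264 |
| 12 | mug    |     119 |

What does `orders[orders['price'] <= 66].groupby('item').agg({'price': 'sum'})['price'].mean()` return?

59.0

filter rows where price <= 66:
  item  price
0  fan     23
1  fan     29
7  mug     66
group by item, sum of price:
      price
item       
fan      52
mug      66
Then the mean of column 'price': 59.0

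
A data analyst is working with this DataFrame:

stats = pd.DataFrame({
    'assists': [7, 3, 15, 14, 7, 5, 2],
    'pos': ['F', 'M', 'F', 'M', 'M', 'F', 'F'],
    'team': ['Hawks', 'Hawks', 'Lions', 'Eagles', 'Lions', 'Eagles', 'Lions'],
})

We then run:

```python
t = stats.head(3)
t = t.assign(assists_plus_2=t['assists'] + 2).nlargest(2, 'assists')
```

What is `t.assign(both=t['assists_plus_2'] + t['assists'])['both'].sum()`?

48

take first 3 rows:
   assists pos   team
0        7   F  Hawks
1        3   M  Hawks
2       15   F  Lions
add column assists_plus_2 = t['assists'] + 2:
   assists pos   team  assists_plus_2
0        7   F  Hawks               9
1        3   M  Hawks               5
2       15   F  Lions              17
take 2 rows with largest assists:
   assists pos   team  assists_plus_2
2       15   F  Lions              17
0        7   F  Hawks               9
add column both = t['assists_plus_2'] + t['assists']:
   assists pos   team  assists_plus_2  both
2       15   F  Lions              17    32
0        7   F  Hawks               9    16
Finally, sum of column 'both' = 48.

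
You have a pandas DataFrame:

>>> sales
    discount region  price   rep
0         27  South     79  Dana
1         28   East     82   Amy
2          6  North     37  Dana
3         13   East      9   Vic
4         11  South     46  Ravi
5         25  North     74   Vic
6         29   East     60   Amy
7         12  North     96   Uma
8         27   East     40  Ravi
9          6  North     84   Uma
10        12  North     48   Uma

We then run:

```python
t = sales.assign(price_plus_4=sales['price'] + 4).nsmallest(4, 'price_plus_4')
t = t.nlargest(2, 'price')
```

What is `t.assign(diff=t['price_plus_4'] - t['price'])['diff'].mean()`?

add column price_plus_4 = sales['price'] + 4:
    discount region  price   rep  price_plus_4
0         27  South     79  Dana            83
1         28   East     82   Amy            86
2          6  North     37  Dana            41
3         13   East      9   Vic            13
4         11  South     46  Ravi            50
5         25  North     74   Vic            78
6         29   East     60   Amy            64
7         12  North     96   Uma           100
8         27   East     40  Ravi            44
9          6  North     84   Uma            88
10        12  North     48   Uma            52
take 4 rows with smallest price_plus_4:
   discount region  price   rep  price_plus_4
3        13   East      9   Vic            13
2         6  North     37  Dana            41
8        27   East     40  Ravi            44
4        11  South     46  Ravi            50
take 2 rows with largest price:
   discount region  price   rep  price_plus_4
4        11  South     46  Ravi            50
8        27   East     40  Ravi            44
add column diff = t['price_plus_4'] - t['price']:
   discount region  price   rep  price_plus_4  diff
4        11  South     46  Ravi            50     4
8        27   East     40  Ravi            44     4
Reading off the mean of column 'diff', we get 4.0.

4.0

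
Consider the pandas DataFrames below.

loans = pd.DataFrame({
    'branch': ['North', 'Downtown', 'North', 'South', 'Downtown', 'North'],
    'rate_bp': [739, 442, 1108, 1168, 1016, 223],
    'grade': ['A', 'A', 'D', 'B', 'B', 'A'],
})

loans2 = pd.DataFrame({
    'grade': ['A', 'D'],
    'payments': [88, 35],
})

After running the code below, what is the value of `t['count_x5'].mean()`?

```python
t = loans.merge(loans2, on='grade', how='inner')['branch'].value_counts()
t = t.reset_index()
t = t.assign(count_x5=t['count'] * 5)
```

merge on 'grade' (how='inner') → 4 rows:
     branch  rate_bp grade  payments
0     North      739     A        88
1  Downtown      442     A        88
2     North     1108     D        35
3     North      223     A        88
value_counts of branch:
branch
North       3
Downtown    1
Name: count, dtype: int64
reset_index():
     branch  count
0     North      3
1  Downtown      1
add column count_x5 = t['count'] * 5:
     branch  count  count_x5
0     North      3        15
1  Downtown      1         5
Taking the mean of column 'count_x5' gives 10.0.

10.0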